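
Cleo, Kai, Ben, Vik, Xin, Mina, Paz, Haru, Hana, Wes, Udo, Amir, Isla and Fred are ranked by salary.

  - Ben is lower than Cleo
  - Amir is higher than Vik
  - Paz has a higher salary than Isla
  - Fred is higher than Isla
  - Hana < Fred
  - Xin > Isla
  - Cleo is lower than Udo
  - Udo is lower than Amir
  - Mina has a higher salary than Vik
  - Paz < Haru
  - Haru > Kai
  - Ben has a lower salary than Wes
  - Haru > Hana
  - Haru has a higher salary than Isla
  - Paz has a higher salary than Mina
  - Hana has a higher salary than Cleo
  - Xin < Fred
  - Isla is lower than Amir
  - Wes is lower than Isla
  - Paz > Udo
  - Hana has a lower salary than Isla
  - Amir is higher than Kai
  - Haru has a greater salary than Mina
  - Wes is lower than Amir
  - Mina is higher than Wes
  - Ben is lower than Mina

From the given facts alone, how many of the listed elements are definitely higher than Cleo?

From Cleo the given relations immediately reach Udo, Hana.
From those, Isla, Paz, Amir, Haru, Fred — 7 in total.
From those, Xin — 8 in total.
No other element is forced above Cleo by the given relations, so the count is 8.

8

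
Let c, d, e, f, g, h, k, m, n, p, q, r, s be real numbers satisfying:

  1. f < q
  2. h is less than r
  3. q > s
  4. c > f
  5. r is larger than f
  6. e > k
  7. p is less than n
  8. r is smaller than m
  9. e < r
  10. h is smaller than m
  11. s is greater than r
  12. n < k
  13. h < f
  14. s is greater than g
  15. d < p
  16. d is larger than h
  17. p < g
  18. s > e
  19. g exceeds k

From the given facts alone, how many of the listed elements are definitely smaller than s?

The elements the relations force below s are h, d, p, n, k, g, f, e, r — no chain reaches any other.
That is 9.

9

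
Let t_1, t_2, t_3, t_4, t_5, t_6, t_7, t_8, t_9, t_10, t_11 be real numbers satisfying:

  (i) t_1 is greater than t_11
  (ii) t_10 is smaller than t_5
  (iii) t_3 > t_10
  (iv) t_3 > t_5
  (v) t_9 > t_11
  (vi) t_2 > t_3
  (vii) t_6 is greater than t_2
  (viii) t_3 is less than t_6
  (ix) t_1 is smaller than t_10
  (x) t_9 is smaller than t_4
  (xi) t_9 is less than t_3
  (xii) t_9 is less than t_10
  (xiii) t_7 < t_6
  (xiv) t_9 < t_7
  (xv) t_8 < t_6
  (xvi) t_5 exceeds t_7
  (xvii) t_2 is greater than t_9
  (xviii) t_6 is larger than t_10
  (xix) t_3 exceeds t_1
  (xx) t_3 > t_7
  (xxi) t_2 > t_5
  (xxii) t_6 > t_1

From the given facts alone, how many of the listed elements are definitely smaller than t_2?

Directly below t_2: t_9, t_5, t_3.
One step further: t_11, t_1, t_10, t_7 (7 so far).
No other element is forced below t_2 by the given relations, so the count is 7.

7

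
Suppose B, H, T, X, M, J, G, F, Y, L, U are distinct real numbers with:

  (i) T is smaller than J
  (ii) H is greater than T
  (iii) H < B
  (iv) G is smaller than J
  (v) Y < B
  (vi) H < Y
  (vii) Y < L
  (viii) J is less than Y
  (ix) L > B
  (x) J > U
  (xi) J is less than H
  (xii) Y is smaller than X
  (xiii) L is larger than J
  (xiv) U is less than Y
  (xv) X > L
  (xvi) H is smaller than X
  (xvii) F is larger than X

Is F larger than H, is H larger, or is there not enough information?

F

H < Y and Y < B give H < B.
Then B < L extends the chain to L.
Then L < X extends the chain to X.
With X < F: H < Y < B < L < X < F.
So F is larger.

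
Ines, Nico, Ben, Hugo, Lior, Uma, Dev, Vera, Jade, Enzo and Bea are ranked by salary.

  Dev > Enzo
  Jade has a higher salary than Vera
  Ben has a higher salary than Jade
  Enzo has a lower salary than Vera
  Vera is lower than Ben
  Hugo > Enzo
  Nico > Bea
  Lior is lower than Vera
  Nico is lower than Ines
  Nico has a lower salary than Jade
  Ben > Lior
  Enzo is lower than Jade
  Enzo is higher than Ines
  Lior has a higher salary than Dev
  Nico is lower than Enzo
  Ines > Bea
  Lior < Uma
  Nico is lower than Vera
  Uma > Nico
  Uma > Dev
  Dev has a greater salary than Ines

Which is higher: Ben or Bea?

Link the given pairs in sequence: Bea < Nico; Nico < Ines; Ines < Enzo; Enzo < Dev; Dev < Lior; Lior < Vera; Vera < Jade; Jade < Ben.
Together: Bea < Nico < Ines < Enzo < Dev < Lior < Vera < Jade < Ben.
So Bea < Ben; Ben is the higher of the two.

Ben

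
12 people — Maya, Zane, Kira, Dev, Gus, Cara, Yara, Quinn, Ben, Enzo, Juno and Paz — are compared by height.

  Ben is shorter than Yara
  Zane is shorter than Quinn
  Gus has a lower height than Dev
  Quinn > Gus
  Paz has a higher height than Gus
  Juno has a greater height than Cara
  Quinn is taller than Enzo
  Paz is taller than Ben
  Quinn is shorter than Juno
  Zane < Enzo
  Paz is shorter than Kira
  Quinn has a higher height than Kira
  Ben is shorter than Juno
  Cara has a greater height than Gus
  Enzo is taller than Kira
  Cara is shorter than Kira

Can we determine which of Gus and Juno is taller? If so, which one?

Juno

Link the given pairs in sequence: Gus < Cara; Cara < Kira; Kira < Enzo; Enzo < Quinn; Quinn < Juno.
Together: Gus < Cara < Kira < Enzo < Quinn < Juno.
So Juno is taller.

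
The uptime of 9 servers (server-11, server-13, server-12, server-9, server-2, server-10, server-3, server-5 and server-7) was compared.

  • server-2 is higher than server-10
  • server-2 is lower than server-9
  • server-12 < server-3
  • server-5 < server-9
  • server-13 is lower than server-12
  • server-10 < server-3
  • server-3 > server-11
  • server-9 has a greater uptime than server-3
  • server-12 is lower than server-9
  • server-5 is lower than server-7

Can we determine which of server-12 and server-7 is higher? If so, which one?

Following every chain through server-12: above server-12 we get server-3, server-9; below server-12 we get server-13.
server-7 is not reached, and no chain runs the other way from server-7 to server-12.
So the given relations leave the order of server-12 and server-7 undetermined.

undetermined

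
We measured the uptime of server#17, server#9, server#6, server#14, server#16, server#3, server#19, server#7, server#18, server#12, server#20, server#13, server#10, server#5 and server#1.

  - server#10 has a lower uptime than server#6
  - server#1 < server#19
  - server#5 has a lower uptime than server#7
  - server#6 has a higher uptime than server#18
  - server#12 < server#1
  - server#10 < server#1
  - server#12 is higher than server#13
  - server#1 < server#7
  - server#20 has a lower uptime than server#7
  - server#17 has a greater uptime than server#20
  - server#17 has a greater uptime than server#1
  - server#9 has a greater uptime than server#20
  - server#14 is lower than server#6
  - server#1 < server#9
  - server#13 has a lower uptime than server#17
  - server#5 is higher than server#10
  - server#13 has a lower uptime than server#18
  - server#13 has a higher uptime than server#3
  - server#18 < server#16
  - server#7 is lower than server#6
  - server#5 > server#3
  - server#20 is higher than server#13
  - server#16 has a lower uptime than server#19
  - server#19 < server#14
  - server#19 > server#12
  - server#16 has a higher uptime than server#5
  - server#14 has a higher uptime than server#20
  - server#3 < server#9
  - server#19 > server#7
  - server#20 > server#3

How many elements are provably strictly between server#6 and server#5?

4

Chaining upward from server#5 reaches: server#7, server#16, server#19, server#14.
Chaining downward from server#6 reaches: server#3, server#13, server#20, server#10, server#12, server#1, server#7, server#18, server#16, server#19, server#14.
Strictly between server#5 and server#6 are those in both lists: server#7, server#16, server#19, server#14 — 4 elements.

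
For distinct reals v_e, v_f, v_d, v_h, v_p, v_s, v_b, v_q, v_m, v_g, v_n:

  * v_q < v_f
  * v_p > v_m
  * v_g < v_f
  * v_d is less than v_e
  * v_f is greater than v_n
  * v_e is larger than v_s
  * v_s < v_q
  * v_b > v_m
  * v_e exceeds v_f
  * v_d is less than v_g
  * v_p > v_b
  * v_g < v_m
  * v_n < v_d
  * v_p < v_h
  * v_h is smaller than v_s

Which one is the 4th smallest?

v_m

The consecutive relations fix a unique order: v_n < v_d < v_g < v_m < v_b < v_p < v_h < v_s < v_q < v_f < v_e.
The 4th smallest is v_m.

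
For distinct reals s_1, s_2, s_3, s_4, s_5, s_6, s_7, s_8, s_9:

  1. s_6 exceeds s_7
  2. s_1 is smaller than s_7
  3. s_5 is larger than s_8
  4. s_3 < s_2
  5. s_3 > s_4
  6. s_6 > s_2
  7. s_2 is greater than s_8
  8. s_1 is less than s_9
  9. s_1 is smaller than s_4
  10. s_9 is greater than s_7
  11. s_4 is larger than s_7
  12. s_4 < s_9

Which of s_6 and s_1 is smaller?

s_1

Following the relations from s_1: s_1 < s_7 < s_4 < s_3 < s_2 < s_6.
So s_1 < s_6; s_1 is the smaller of the two.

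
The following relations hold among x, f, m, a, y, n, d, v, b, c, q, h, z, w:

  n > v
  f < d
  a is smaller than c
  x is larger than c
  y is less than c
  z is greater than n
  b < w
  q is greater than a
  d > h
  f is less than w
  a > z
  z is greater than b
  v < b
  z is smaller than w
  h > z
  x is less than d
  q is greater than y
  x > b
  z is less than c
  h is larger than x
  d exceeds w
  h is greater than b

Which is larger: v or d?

d

v < n and n < z give v < z.
Then z < a extends the chain to a.
With a < c: v < n < z < a < c.
With c < x: v < n < z < a < c < x.
With x < h: v < n < z < a < c < x < h.
Then h < d extends the chain to d.
So v < d; d is the larger of the two.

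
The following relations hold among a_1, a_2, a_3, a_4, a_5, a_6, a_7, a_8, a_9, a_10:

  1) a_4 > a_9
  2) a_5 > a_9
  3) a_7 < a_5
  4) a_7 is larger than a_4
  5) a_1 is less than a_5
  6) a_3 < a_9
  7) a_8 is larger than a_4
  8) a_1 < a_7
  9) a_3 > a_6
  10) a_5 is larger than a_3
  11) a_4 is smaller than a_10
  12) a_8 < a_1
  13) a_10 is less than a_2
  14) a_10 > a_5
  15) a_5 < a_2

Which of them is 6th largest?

a_8

Piecing the relations together gives one ordering: a_6 < a_3 < a_9 < a_4 < a_8 < a_1 < a_7 < a_5 < a_10 < a_2.
Counting 6 from the largest end gives a_8.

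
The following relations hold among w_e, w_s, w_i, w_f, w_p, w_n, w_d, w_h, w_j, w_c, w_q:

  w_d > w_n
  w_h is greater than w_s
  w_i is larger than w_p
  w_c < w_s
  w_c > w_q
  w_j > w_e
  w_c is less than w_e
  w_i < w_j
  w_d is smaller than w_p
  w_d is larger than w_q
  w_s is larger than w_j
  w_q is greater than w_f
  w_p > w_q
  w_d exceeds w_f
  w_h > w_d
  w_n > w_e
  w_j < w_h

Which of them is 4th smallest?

w_e

Chaining the given pairs: w_f < w_q < w_c < w_e < w_n < w_d < w_p < w_i < w_j < w_s < w_h.
Counting 4 from the smallest end gives w_e.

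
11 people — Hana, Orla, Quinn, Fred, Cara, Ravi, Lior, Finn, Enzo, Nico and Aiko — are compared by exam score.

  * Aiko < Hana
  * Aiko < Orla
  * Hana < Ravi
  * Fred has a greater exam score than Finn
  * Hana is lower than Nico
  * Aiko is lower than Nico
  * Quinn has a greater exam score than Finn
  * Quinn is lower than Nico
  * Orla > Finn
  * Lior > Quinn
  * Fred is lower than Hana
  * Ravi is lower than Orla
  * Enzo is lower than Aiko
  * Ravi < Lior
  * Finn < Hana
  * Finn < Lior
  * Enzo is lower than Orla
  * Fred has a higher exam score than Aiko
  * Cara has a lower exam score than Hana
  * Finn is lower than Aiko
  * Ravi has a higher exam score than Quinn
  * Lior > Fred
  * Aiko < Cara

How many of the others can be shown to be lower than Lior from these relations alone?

From Lior the given relations immediately reach Finn, Quinn, Fred, Ravi.
From those, Aiko, Hana — 6 in total.
From those, Enzo, Cara — 8 in total.
No other element is forced below Lior by the given relations, so the count is 8.

8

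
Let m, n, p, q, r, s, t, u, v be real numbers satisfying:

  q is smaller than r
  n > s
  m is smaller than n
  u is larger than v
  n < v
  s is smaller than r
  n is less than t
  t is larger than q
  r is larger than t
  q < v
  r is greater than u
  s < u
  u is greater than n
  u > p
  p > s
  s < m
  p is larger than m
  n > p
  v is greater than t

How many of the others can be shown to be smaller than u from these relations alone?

7

The elements the relations force below u are s, m, p, q, n, t, v — no chain reaches any other.
That is 7.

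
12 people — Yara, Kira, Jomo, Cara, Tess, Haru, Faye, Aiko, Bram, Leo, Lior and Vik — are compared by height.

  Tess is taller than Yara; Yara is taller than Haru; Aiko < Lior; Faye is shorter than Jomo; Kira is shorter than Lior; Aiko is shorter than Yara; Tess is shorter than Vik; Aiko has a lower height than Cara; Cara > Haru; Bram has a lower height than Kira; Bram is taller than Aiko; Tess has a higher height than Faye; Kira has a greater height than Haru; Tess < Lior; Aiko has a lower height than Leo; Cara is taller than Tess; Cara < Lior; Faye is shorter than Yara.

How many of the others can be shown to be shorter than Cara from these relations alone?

The elements the relations force below Cara are Aiko, Faye, Haru, Yara, Tess — no chain reaches any other.
That is 5.

5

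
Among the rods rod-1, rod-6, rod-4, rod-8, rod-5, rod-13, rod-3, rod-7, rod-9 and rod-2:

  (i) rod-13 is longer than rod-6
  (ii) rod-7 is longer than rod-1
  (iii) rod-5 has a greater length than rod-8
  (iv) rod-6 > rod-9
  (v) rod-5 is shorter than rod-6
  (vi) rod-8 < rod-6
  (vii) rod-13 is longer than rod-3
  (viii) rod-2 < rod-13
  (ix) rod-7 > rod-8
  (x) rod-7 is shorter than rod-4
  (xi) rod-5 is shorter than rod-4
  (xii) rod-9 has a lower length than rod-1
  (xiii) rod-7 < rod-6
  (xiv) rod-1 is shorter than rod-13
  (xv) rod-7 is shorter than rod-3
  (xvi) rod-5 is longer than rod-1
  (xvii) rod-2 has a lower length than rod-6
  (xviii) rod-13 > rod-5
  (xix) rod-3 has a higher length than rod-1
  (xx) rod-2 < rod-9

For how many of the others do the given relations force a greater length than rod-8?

6

From rod-8 the given relations immediately reach rod-5, rod-7, rod-6.
From those, rod-3, rod-4, rod-13 — 6 in total.
Nothing else is reachable above rod-8; 6 in all.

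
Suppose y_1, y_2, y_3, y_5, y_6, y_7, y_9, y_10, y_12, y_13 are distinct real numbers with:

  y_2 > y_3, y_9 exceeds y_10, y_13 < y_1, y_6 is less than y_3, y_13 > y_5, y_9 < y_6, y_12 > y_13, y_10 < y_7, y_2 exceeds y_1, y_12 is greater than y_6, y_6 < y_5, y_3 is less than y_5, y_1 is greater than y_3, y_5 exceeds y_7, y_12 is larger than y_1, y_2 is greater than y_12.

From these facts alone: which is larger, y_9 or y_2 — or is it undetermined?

y_2

y_9 < y_6 and y_6 < y_3 give y_9 < y_3.
With y_3 < y_5: y_9 < y_6 < y_3 < y_5.
With y_5 < y_13: y_9 < y_6 < y_3 < y_5 < y_13.
With y_13 < y_1: y_9 < y_6 < y_3 < y_5 < y_13 < y_1.
Then y_1 < y_12 extends the chain to y_12.
Then y_12 < y_2 extends the chain to y_2.
So y_2 is larger.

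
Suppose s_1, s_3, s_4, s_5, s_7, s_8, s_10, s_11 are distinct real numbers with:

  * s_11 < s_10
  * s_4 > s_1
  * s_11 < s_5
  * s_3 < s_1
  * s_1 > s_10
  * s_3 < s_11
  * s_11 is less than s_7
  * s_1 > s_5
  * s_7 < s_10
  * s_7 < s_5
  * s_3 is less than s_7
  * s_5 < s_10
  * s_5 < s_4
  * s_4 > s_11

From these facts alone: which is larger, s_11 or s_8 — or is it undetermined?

undetermined

Following every chain through s_11: above s_11 we get s_7, s_5, s_10, s_1, s_4; below s_11 we get s_3.
s_8 is not reached, and no chain runs the other way from s_8 to s_11.
So the given relations leave the order of s_11 and s_8 undetermined.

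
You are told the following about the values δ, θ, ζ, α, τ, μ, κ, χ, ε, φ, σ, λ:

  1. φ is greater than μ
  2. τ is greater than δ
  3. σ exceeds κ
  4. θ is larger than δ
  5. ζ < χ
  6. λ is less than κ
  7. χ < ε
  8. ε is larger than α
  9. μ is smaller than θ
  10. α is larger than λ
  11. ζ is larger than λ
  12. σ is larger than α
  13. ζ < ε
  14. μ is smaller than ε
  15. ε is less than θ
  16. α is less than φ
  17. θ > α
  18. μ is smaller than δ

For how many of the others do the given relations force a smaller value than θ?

7

The elements the relations force below θ are λ, μ, ζ, α, δ, χ, ε — no chain reaches any other.
That is 7.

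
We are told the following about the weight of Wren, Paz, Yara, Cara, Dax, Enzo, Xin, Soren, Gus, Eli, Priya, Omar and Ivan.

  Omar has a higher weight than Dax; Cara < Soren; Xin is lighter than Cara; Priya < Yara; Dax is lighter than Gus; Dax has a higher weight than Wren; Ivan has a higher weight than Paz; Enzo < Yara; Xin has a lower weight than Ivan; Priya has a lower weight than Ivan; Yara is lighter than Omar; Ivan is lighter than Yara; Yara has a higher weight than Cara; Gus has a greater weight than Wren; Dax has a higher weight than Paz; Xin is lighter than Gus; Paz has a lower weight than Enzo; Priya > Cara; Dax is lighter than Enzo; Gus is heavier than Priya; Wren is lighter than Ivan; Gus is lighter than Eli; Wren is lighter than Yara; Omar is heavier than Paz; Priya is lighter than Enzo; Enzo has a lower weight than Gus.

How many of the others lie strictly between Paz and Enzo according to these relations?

The relations place Paz below Enzo. An element lies strictly between them when it is forced above Paz and also forced below Enzo.
Above Paz: {Ivan, Dax, Yara, Omar, Gus, Eli}. Below Enzo: {Wren, Xin, Cara, Priya, Dax}.
Intersection: {Dax} — 1.

1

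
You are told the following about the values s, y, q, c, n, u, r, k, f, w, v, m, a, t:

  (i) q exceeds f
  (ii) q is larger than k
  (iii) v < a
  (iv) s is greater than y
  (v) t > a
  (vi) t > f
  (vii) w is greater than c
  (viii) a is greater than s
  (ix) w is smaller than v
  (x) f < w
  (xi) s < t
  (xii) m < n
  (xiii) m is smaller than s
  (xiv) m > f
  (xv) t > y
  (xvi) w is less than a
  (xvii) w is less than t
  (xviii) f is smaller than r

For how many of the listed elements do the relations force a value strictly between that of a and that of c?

2

The relations place c below a. An element lies strictly between them when it is forced above c and also forced below a.
Above c: {w, v, t}. Below a: {f, y, w, v, m, s}.
Intersection: {w, v} — 2.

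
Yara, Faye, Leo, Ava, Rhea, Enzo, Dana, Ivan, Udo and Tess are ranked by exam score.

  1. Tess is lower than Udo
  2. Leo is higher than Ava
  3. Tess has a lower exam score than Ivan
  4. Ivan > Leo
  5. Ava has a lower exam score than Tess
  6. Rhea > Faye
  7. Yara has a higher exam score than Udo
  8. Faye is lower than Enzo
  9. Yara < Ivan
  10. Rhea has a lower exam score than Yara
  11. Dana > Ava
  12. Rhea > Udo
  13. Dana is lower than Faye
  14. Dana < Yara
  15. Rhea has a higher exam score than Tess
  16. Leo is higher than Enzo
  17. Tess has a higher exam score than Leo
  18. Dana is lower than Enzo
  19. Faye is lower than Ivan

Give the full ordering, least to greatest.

Each adjacent pair is fixed by a given relation: Ava < Dana; Dana < Faye; Faye < Enzo; Enzo < Leo; Leo < Tess; Tess < Udo; Udo < Rhea; Rhea < Yara; Yara < Ivan. Chaining them end to end gives the full order.

Ava < Dana < Faye < Enzo < Leo < Tess < Udo < Rhea < Yara < Ivan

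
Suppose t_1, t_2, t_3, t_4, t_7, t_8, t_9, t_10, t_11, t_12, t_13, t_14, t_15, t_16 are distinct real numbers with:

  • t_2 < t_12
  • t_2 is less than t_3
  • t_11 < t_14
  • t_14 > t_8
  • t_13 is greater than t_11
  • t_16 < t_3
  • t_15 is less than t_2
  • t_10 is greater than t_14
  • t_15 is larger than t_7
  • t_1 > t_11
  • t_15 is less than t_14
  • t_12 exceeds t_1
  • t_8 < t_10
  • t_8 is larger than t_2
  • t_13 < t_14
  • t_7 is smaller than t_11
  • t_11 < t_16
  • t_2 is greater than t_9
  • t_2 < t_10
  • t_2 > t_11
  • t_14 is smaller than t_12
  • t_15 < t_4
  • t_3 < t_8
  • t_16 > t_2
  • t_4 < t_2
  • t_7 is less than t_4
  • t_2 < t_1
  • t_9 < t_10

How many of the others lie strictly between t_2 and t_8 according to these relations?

2

Chaining upward from t_2 reaches: t_1, t_16, t_3, t_14, t_12, t_10.
Chaining downward from t_8 reaches: t_7, t_9, t_11, t_15, t_4, t_16, t_3.
Strictly between t_2 and t_8 are those in both lists: t_16, t_3 — 2 elements.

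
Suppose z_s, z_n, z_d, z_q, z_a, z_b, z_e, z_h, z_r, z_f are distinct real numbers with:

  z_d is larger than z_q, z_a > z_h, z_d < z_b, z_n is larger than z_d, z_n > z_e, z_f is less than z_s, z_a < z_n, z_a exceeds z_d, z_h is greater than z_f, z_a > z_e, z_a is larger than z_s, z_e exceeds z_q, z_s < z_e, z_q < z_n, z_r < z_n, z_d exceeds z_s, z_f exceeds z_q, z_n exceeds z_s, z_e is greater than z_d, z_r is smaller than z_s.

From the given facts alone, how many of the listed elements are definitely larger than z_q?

8

The elements the relations force above z_q are z_f, z_s, z_d, z_h, z_e, z_a, z_b, z_n — no chain reaches any other.
That is 8.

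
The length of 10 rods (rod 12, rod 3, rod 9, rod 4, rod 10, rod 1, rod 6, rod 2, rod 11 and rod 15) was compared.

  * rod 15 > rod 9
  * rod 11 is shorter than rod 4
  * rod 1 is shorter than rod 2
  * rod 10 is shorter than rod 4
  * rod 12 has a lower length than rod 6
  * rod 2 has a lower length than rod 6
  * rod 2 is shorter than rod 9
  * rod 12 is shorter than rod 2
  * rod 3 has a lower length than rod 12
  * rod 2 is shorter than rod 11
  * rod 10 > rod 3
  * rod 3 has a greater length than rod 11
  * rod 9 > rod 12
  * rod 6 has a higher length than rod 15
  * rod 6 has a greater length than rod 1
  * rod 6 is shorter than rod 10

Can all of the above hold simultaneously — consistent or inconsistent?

inconsistent

We have rod 12 < rod 2 stated directly, yet also rod 2 < rod 11 < rod 3 < rod 12 by chaining the others — so rod 2 < rod 12. Contradiction.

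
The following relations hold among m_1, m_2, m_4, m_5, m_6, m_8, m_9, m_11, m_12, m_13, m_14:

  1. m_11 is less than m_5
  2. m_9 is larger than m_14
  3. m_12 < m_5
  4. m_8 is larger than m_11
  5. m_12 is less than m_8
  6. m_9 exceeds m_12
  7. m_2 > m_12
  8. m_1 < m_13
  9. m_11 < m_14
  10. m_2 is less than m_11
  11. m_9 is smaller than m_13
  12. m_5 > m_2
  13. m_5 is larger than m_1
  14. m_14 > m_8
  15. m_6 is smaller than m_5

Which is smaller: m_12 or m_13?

m_12

The relevant relations are m_12 < m_2; m_2 < m_11; m_11 < m_8; m_8 < m_14; m_14 < m_9; m_9 < m_13.
Together: m_12 < m_2 < m_11 < m_8 < m_14 < m_9 < m_13.
So m_12 < m_13; m_12 is the smaller of the two.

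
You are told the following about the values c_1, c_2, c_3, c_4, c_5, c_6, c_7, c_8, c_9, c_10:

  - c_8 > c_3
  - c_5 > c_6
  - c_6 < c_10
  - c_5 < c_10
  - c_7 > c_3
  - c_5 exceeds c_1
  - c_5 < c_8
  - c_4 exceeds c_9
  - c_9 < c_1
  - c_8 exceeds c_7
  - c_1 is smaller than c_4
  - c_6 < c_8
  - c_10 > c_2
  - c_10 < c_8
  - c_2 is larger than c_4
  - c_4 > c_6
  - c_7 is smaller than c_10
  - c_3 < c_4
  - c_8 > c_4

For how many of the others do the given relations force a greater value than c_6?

5

Directly above c_6: c_5, c_4, c_10, c_8.
One step further: c_2 (5 so far).
Nothing else is reachable above c_6; 5 in all.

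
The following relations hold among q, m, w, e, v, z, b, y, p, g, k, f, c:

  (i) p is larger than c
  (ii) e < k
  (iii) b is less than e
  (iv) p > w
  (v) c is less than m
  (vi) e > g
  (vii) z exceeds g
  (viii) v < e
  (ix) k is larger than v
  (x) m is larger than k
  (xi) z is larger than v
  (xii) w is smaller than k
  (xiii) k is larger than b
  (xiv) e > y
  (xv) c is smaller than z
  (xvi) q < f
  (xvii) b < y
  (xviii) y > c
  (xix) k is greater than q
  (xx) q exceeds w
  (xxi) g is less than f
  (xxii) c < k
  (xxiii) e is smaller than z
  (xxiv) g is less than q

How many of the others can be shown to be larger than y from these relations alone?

Directly above y: e.
One step further: k, z (3 so far).
One step further: m (4 so far).
No other element is forced above y by the given relations, so the count is 4.

4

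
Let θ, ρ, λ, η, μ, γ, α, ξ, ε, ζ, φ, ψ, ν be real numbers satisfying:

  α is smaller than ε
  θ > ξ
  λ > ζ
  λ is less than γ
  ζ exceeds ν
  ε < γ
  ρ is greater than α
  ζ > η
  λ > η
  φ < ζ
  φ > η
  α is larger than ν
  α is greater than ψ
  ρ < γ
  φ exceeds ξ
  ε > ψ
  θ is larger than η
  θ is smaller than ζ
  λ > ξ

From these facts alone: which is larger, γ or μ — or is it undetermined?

Following every chain through μ: nothing is chained to μ.
γ is not reached, and no chain runs the other way from γ to μ.
So the given relations leave the order of μ and γ undetermined.

undetermined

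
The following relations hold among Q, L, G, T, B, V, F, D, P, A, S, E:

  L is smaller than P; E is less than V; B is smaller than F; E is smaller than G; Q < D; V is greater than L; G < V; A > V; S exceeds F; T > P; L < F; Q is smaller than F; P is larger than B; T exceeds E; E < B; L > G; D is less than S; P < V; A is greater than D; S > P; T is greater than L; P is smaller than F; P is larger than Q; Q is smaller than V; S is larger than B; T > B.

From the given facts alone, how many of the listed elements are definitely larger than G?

The elements the relations force above G are L, P, F, V, T, A, S — no chain reaches any other.
That is 7.

7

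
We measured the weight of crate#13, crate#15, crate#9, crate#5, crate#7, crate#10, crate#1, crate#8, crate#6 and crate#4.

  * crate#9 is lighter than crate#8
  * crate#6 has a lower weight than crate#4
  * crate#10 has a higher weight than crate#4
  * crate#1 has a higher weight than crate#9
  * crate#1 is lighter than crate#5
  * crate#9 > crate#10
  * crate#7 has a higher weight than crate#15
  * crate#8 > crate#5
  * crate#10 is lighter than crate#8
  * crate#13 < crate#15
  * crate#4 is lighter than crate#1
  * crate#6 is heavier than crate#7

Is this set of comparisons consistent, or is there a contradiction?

consistent

Every relation is compatible with crate#13 < crate#15 < crate#7 < crate#6 < crate#4 < crate#10 < crate#9 < crate#1 < crate#5 < crate#8; the set is consistent.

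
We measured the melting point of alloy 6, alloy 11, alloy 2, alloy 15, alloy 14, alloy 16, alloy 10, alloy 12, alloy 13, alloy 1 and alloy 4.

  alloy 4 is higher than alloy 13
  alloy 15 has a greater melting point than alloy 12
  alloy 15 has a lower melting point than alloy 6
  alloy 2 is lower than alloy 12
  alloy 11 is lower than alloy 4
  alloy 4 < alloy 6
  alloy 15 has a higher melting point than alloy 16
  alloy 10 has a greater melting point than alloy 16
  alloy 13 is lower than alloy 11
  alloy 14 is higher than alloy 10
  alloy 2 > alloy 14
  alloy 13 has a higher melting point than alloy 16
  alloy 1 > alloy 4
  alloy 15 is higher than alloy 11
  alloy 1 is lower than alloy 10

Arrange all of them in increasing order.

alloy 16 < alloy 13 < alloy 11 < alloy 4 < alloy 1 < alloy 10 < alloy 14 < alloy 2 < alloy 12 < alloy 15 < alloy 6

Each adjacent pair is fixed by a given relation: alloy 16 < alloy 13; alloy 13 < alloy 11; alloy 11 < alloy 4; alloy 4 < alloy 1; alloy 1 < alloy 10; alloy 10 < alloy 14; alloy 14 < alloy 2; alloy 2 < alloy 12; alloy 12 < alloy 15; alloy 15 < alloy 6. Chaining them end to end gives the full order.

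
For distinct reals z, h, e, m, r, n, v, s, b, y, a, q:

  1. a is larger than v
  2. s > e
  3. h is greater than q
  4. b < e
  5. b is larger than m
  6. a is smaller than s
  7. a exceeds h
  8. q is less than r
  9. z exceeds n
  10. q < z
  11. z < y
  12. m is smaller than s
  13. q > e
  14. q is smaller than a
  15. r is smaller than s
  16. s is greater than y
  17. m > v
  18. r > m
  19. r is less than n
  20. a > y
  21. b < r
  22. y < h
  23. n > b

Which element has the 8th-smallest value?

z

The consecutive relations fix a unique order: v < m < b < e < q < r < n < z < y < h < a < s.
The 8th smallest is z.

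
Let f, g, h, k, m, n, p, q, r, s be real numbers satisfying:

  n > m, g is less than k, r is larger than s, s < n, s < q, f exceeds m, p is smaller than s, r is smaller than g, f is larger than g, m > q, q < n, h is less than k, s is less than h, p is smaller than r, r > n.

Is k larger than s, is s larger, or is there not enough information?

The relevant relations are s < q; q < m; m < n; n < r; r < g; g < k.
Chaining these gives s < q < m < n < r < g < k.
So k is larger.

k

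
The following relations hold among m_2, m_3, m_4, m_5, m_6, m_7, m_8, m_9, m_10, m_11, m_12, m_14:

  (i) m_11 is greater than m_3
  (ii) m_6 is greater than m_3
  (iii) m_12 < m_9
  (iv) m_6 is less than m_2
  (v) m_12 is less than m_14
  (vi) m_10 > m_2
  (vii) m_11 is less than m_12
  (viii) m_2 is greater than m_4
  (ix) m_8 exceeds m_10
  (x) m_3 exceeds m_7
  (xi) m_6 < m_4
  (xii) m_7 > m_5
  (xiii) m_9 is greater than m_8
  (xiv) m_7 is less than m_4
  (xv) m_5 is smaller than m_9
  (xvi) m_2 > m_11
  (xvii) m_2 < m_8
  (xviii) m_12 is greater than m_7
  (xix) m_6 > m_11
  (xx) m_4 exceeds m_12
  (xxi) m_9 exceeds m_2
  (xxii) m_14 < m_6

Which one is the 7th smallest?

m_6

Piecing the relations together gives one ordering: m_5 < m_7 < m_3 < m_11 < m_12 < m_14 < m_6 < m_4 < m_2 < m_10 < m_8 < m_9.
The 7th smallest is m_6.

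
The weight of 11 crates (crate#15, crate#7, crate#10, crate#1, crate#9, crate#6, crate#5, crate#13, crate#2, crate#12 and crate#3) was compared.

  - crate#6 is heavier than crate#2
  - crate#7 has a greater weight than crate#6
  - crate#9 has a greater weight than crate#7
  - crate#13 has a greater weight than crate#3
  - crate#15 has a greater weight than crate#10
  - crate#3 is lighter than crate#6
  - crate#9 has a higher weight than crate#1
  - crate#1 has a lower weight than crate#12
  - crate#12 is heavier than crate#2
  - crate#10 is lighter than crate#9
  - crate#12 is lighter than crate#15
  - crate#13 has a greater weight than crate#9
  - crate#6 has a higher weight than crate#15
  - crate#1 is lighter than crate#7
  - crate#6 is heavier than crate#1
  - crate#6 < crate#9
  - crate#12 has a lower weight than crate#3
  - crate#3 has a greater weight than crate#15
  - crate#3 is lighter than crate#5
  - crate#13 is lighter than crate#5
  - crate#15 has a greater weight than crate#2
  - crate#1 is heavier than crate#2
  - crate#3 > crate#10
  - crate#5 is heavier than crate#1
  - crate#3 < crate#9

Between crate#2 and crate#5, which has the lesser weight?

crate#2

Link the given pairs in sequence: crate#2 < crate#1; crate#1 < crate#12; crate#12 < crate#15; crate#15 < crate#3; crate#3 < crate#6; crate#6 < crate#7; crate#7 < crate#9; crate#9 < crate#13; crate#13 < crate#5.
Together: crate#2 < crate#1 < crate#12 < crate#15 < crate#3 < crate#6 < crate#7 < crate#9 < crate#13 < crate#5.
So crate#2 < crate#5; crate#2 is the lighter of the two.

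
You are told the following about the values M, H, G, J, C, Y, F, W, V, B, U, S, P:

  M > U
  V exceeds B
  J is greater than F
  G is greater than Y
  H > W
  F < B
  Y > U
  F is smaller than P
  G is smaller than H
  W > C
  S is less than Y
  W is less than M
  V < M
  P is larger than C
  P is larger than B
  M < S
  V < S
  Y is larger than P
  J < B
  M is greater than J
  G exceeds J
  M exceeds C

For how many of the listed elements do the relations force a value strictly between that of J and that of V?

Chaining upward from J reaches: B, P, M, S, Y, G, H.
Chaining downward from V reaches: F, B.
Strictly between J and V are those in both lists: B — 1 element.

1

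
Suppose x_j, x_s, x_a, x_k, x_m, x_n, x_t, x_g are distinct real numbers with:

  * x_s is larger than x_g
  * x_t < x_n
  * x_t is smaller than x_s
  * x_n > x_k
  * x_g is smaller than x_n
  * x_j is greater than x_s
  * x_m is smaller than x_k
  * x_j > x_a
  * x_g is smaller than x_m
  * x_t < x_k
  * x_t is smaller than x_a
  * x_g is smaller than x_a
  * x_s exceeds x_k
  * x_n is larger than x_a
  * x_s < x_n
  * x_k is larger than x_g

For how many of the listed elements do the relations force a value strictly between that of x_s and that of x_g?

2

Chaining upward from x_g reaches: x_m, x_k, x_a, x_j, x_n.
Chaining downward from x_s reaches: x_m, x_t, x_k.
Strictly between x_g and x_s are those in both lists: x_m, x_k — 2 elements.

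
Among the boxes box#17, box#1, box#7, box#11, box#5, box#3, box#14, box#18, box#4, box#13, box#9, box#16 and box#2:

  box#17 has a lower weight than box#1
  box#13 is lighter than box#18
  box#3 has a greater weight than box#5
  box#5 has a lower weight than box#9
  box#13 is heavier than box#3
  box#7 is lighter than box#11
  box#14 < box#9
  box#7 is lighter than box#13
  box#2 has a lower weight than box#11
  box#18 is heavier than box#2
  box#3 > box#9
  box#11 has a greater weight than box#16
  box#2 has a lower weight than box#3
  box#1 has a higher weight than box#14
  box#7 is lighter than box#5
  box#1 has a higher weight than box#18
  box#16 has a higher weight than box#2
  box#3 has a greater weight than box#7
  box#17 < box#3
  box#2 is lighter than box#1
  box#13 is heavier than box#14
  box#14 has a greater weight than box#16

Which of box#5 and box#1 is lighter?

box#5

The relevant relations are box#5 < box#9; box#9 < box#3; box#3 < box#13; box#13 < box#18; box#18 < box#1.
Together: box#5 < box#9 < box#3 < box#13 < box#18 < box#1.
So box#5 < box#1; box#5 is the lighter of the two.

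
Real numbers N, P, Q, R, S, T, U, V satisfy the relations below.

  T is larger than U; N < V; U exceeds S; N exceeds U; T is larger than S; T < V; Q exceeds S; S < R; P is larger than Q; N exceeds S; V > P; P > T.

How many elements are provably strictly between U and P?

Chaining upward from U reaches: T, N, V.
Chaining downward from P reaches: S, T, Q.
Strictly between U and P are those in both lists: T — 1 element.

1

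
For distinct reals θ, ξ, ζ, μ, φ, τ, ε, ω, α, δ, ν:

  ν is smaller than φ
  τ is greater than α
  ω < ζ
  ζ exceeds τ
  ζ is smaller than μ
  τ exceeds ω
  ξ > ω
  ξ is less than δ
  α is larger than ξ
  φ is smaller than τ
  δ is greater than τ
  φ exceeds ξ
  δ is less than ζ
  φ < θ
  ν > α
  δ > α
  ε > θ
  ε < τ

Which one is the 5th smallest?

φ

Chaining the given pairs: ω < ξ < α < ν < φ < θ < ε < τ < δ < ζ < μ.
Counting 5 from the smallest end gives φ.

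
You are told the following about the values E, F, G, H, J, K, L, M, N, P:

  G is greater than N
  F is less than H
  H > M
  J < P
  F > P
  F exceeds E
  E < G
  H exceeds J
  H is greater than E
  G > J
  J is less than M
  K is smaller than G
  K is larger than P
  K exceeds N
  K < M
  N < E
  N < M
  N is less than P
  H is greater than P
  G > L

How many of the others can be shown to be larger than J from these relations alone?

Directly above J: P, M, H, G.
One step further: K, F (6 so far).
Nothing else is reachable above J; 6 in all.

6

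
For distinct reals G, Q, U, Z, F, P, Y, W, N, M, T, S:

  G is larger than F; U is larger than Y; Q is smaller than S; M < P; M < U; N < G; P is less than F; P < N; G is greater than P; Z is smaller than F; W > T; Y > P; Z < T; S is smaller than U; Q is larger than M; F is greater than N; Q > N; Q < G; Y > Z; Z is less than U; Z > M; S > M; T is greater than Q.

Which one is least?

Z is not least since M < Z; P is not least since M < P; N is not least since P < N; Q is not least since N < Q; S is not least since M < S; Y is not least since Z < Y; U is not least since S < U; T is not least since Q < T; F is not least since Z < F; W is not least since T < W; G is not least since F < G.
Only M has nothing below it, so M is the least.

M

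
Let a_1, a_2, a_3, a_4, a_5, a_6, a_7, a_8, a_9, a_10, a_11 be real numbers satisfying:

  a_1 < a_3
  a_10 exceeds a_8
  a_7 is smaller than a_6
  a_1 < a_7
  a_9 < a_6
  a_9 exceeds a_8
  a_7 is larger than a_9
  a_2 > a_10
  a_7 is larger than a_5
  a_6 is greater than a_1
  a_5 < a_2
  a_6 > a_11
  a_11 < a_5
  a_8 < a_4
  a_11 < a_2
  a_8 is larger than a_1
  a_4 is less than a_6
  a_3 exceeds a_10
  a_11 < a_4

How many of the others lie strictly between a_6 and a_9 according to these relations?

1

The relations place a_9 below a_6. An element lies strictly between them when it is forced above a_9 and also forced below a_6.
Above a_9: {a_7}. Below a_6: {a_11, a_1, a_8, a_5, a_7, a_4}.
Intersection: {a_7} — 1.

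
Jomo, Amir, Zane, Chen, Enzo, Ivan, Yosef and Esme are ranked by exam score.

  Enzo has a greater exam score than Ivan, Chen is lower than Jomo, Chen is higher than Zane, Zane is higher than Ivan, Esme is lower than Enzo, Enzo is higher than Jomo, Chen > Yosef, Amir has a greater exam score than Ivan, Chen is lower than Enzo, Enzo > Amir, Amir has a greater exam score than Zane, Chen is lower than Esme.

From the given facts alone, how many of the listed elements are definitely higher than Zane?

5

Directly above Zane: Chen, Amir.
One step further: Jomo, Esme, Enzo (5 so far).
Nothing else is reachable above Zane; 5 in all.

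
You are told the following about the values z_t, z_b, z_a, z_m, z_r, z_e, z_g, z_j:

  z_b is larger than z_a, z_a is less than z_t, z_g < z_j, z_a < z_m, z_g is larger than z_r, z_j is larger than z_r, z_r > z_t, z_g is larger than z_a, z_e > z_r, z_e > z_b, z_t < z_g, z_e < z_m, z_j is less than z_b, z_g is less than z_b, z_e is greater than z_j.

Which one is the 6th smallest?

z_b

Piecing the relations together gives one ordering: z_a < z_t < z_r < z_g < z_j < z_b < z_e < z_m.
The 6th smallest is z_b.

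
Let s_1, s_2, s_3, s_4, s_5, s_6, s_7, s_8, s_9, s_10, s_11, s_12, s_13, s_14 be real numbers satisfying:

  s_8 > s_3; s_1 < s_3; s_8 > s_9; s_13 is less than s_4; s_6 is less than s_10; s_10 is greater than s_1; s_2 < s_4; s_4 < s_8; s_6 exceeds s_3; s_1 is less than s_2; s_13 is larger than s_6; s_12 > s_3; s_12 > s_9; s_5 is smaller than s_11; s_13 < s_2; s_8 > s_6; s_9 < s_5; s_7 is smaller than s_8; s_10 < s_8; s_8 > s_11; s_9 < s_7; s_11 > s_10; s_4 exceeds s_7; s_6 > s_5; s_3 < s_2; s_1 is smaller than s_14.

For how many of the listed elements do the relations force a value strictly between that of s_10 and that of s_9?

2

Chaining upward from s_9 reaches: s_5, s_7, s_12, s_6, s_13, s_11, s_2, s_4, s_8.
Chaining downward from s_10 reaches: s_1, s_5, s_3, s_6.
Strictly between s_9 and s_10 are those in both lists: s_5, s_6 — 2 elements.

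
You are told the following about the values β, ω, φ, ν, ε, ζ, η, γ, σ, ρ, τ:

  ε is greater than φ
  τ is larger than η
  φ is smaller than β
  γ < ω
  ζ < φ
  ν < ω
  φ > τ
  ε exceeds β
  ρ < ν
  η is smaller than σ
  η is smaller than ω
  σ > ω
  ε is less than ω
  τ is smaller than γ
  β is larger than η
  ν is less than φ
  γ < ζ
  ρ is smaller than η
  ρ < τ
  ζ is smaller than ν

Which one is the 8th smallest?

β

Piecing the relations together gives one ordering: ρ < η < τ < γ < ζ < ν < φ < β < ε < ω < σ.
The 8th smallest is β.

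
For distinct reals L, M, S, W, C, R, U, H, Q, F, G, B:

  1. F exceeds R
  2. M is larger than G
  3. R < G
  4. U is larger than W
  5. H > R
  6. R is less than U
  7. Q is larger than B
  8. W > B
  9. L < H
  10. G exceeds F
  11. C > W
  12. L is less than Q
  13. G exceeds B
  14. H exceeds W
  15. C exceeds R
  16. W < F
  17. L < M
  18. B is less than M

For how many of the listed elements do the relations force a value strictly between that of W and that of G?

Chaining upward from W reaches: C, H, F, U, M.
Chaining downward from G reaches: B, R, F.
Strictly between W and G are those in both lists: F — 1 element.

1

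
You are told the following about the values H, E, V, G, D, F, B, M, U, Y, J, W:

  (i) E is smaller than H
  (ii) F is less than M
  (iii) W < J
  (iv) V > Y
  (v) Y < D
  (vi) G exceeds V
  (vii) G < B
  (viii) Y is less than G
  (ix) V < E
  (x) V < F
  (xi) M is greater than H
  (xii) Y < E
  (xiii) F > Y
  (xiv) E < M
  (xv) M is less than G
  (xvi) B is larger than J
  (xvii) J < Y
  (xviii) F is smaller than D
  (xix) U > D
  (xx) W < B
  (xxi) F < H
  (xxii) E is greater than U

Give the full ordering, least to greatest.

Nothing is placed below W, so it is least; from there W < J; J < Y; Y < V; V < F; F < D; D < U; U < E; E < H; H < M; M < G; G < B, each given directly.

W < J < Y < V < F < D < U < E < H < M < G < B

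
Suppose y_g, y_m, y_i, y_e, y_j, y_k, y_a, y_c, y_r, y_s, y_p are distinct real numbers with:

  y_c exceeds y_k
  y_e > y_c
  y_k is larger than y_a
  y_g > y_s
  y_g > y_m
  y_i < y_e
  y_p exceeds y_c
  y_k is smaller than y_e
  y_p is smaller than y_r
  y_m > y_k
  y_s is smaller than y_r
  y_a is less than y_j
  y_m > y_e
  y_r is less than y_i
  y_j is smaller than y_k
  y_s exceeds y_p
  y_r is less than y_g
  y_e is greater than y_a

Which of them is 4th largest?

y_i

The consecutive relations fix a unique order: y_a < y_j < y_k < y_c < y_p < y_s < y_r < y_i < y_e < y_m < y_g.
The 4th largest is y_i.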